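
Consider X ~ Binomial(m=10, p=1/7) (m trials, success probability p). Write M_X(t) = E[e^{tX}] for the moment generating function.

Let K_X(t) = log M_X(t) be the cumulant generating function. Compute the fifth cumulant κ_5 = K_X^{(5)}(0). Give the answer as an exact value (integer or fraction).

κ_5 = D^5[K](0) = -6900/16807

M_X(t) = (e^(t)/7 + 6/7)^10
K_X(t) = log M_X(t) = 10*log(e^(t)/7 + 6/7)
D^5[K](t) = (-60*e^(4*t) + 3960*e^(3*t) - 23760*e^(2*t) + 12960*e^(t))/(e^(5*t) + 30*e^(4*t) + 360*e^(3*t) + 2160*e^(2*t) + 6480*e^(t) + 7776)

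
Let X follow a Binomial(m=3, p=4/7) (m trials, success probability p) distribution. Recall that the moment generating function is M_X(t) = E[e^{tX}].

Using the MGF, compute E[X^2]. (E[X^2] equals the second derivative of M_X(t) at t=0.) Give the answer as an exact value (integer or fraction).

M_X(t) = (4*e^(t)/7 + 3/7)^3
M′(t) = 192*e^(3*t)/343 + 288*e^(2*t)/343 + 108*e^(t)/343
M′′(t) = 576*e^(3*t)/343 + 576*e^(2*t)/343 + 108*e^(t)/343

E[X^2] = M′′(0) = 180/49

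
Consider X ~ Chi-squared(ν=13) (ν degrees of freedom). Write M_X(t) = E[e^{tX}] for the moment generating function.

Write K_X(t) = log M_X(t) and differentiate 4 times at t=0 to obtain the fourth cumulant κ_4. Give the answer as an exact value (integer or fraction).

M_X(t) = (1 - 2*t)^(-13/2)
K_X(t) = log M_X(t) = -13*log(1 - 2*t)/2
K′(t) = -13/(2*t - 1)
K′′(t) = 26/(4*t^2 - 4*t + 1)
K′′′(t) = -104/(8*t^3 - 12*t^2 + 6*t - 1)
K′′′′(t) = 624/(16*t^4 - 32*t^3 + 24*t^2 - 8*t + 1)

κ_4 = K′′′′(0) = 624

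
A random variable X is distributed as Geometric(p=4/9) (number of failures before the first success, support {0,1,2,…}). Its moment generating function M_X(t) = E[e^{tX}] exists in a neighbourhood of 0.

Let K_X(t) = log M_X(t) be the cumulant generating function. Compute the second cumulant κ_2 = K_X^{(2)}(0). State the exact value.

M_X(t) = 4/(9*(1 - 5*e^(t)/9))
K_X(t) = log M_X(t) = -log(1 - 5*e^(t)/9) - 2*log(3) + 2*log(2)
K^(2)(t) = 45*e^(t)/(25*e^(2*t) - 90*e^(t) + 81)

κ_2 = K^(2)(0) = 45/16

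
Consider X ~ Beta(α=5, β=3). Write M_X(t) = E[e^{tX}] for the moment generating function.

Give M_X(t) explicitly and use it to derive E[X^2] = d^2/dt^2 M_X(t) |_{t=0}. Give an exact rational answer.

M_X(t) = ₁F₁(5; 8; t)
D^2[M](t) = 5*₁F₁(7; 10; t)/12

E[X^2] = D^2[M](0) = 5/12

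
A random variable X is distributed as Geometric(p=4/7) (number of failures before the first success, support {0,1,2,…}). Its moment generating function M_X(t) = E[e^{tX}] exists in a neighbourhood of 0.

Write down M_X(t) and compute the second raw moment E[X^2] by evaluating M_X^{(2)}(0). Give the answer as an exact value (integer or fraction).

M_X(t) = 4/(7*(1 - 3*e^(t)/7))
dM/dt = 12*e^(t)/(9*e^(2*t) - 42*e^(t) + 49)
d^2M/dt^2 = (-36*e^(2*t) - 84*e^(t))/(27*e^(3*t) - 189*e^(2*t) + 441*e^(t) - 343)

E[X^2] = d^2M/dt^2 |_{t=0} = 15/8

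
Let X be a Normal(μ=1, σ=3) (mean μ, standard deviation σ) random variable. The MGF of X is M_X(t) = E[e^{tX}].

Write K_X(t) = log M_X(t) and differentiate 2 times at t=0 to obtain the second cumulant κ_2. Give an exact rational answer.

κ_2 = K^(2)(0) = 9

M_X(t) = e^(9*t^2/2 + t)
K_X(t) = log M_X(t) = 9*t^2/2 + t
K^(2)(t) = 9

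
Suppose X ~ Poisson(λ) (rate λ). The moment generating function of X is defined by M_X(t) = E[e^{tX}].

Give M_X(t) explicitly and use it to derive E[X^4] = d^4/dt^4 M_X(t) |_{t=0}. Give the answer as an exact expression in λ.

M_X(t) = e^(λ*(e^(t) - 1))
M^(4)(t) = (λ^4*e^(4*t)*e^(λ*e^(t)) + 6*λ^3*e^(3*t)*e^(λ*e^(t)) + 7*λ^2*e^(2*t)*e^(λ*e^(t)) + λ*e^(t)*e^(λ*e^(t)))*e^(-λ)

E[X^4] = M^(4)(0) = λ*(λ^3 + 6*λ^2 + 7*λ + 1)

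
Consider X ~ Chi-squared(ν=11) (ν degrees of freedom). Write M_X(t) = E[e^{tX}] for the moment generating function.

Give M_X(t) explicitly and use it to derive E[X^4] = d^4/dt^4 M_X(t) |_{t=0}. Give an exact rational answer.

E[X^4] = d^4M/dt^4 |_{t=0} = 36465

M_X(t) = (1 - 2*t)^(-11/2)
dM/dt = 11/(64*t^6*√(1 - 2*t) - 192*t^5*√(1 - 2*t) + 240*t^4*√(1 - 2*t) - 160*t^3*√(1 - 2*t) + 60*t^2*√(1 - 2*t) - 12*t*√(1 - 2*t) + √(1 - 2*t))
d^2M/dt^2 = -143/(128*t^7*√(1 - 2*t) - 448*t^6*√(1 - 2*t) + 672*t^5*√(1 - 2*t) - 560*t^4*√(1 - 2*t) + 280*t^3*√(1 - 2*t) - 84*t^2*√(1 - 2*t) + 14*t*√(1 - 2*t) - √(1 - 2*t))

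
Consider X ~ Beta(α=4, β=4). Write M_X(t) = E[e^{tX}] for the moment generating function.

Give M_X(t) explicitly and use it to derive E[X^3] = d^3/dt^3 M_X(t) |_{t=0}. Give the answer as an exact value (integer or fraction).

E[X^3] = M′′′(0) = 1/6

M_X(t) = ₁F₁(4; 8; t)
M′(t) = ₁F₁(5; 9; t)/2
M′′(t) = 5*₁F₁(6; 10; t)/18
M′′′(t) = ₁F₁(7; 11; t)/6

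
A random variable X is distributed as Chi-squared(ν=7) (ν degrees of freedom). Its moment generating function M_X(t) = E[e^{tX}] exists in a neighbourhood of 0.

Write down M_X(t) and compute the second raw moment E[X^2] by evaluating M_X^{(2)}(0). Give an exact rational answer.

M_X(t) = (1 - 2*t)^(-7/2)
D^2[M](t) = -63/(32*t^5*√(1 - 2*t) - 80*t^4*√(1 - 2*t) + 80*t^3*√(1 - 2*t) - 40*t^2*√(1 - 2*t) + 10*t*√(1 - 2*t) - √(1 - 2*t))

E[X^2] = D^2[M](0) = 63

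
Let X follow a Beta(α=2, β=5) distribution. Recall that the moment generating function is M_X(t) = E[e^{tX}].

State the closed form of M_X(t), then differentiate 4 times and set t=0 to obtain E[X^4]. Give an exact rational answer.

E[X^4] = M′′′′(0) = 1/42

M_X(t) = ₁F₁(2; 7; t)
M′(t) = 2*₁F₁(3; 8; t)/7
M′′(t) = 3*₁F₁(4; 9; t)/28
M′′′(t) = ₁F₁(5; 10; t)/21
M′′′′(t) = ₁F₁(6; 11; t)/42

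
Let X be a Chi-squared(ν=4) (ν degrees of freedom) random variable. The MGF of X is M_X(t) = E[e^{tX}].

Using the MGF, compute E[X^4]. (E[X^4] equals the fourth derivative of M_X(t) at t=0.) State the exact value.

M_X(t) = (1 - 2*t)^(-2)
M^(4)(t) = 1920/(64*t^6 - 192*t^5 + 240*t^4 - 160*t^3 + 60*t^2 - 12*t + 1)

E[X^4] = M^(4)(0) = 1920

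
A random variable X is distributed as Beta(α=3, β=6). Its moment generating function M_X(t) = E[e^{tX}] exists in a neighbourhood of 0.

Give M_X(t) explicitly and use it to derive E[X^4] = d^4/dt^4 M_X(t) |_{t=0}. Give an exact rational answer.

E[X^4] = D^4[M](0) = 1/33

M_X(t) = ₁F₁(3; 9; t)
D^4[M](t) = ₁F₁(7; 13; t)/33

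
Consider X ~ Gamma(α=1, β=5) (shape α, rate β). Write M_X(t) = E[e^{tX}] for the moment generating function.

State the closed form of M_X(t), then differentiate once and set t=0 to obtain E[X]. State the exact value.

M_X(t) = 5/(5 - t)
M′(t) = 5/(t^2 - 10*t + 25)

E[X] = M′(0) = 1/5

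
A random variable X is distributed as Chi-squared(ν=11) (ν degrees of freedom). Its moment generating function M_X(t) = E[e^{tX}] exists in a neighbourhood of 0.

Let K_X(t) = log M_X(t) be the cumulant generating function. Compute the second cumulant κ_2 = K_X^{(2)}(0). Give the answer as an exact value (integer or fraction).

M_X(t) = (1 - 2*t)^(-11/2)
K_X(t) = log M_X(t) = -11*log(1 - 2*t)/2
K′(t) = -11/(2*t - 1)
K′′(t) = 22/(4*t^2 - 4*t + 1)

κ_2 = K′′(0) = 22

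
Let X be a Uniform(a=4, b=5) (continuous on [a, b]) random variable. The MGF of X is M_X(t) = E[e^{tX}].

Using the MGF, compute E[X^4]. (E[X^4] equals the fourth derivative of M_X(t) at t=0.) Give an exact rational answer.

M_X(t) = (e^(5*t) - e^(4*t))/t

E[X^4] = M^(4)(0) = 2101/5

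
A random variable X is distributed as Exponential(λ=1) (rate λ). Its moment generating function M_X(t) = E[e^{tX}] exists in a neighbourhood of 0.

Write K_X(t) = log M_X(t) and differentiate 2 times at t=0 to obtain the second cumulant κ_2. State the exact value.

κ_2 = D^2[K](0) = 1

M_X(t) = 1/(1 - t)
K_X(t) = log M_X(t) = -log(1 - t)
D^2[K](t) = 1/(t^2 - 2*t + 1)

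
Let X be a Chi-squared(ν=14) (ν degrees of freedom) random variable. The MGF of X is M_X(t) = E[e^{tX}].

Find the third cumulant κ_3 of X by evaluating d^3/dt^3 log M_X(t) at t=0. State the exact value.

M_X(t) = (1 - 2*t)^(-7)
K_X(t) = log M_X(t) = -7*log(1 - 2*t)
dK/dt = -14/(2*t - 1)
d^2K/dt^2 = 28/(4*t^2 - 4*t + 1)
d^3K/dt^3 = -112/(8*t^3 - 12*t^2 + 6*t - 1)

κ_3 = d^3K/dt^3 |_{t=0} = 112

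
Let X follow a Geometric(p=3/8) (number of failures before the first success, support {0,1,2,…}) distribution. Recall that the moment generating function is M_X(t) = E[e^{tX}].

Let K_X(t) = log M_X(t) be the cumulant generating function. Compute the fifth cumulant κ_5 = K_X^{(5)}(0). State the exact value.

M_X(t) = 3/(8*(1 - 5*e^(t)/8))
K_X(t) = log M_X(t) = -log(1 - 5*e^(t)/8) - 3*log(2) + log(3)
D^5[K](t) = (-5000*e^(4*t) - 88000*e^(3*t) - 140800*e^(2*t) - 20480*e^(t))/(3125*e^(5*t) - 25000*e^(4*t) + 80000*e^(3*t) - 128000*e^(2*t) + 102400*e^(t) - 32768)

κ_5 = D^5[K](0) = 84760/81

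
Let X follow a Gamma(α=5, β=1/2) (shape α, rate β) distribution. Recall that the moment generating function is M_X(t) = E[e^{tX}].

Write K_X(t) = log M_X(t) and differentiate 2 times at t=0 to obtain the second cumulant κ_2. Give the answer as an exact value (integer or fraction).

κ_2 = D^2[K](0) = 20

M_X(t) = 1/(32*(1/2 - t)^5)
K_X(t) = log M_X(t) = -5*log(1/2 - t) - 5*log(2)
D^2[K](t) = 20/(4*t^2 - 4*t + 1)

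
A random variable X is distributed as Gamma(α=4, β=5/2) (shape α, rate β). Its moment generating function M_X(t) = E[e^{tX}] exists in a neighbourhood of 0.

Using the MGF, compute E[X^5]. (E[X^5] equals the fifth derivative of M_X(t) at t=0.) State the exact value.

E[X^5] = d^5M/dt^5 |_{t=0} = 43008/625

M_X(t) = 625/(16*(5/2 - t)^4)
dM/dt = -5000/(32*t^5 - 400*t^4 + 2000*t^3 - 5000*t^2 + 6250*t - 3125)
d^2M/dt^2 = 50000/(64*t^6 - 960*t^5 + 6000*t^4 - 20000*t^3 + 37500*t^2 - 37500*t + 15625)
d^3M/dt^3 = -600000/(128*t^7 - 2240*t^6 + 16800*t^5 - 70000*t^4 + 175000*t^3 - 262500*t^2 + 218750*t - 78125)
d^4M/dt^4 = 8400000/(256*t^8 - 5120*t^7 + 44800*t^6 - 224000*t^5 + 700000*t^4 - 1400000*t^3 + 1750000*t^2 - 1250000*t + 390625)
d^5M/dt^5 = -134400000/(512*t^9 - 11520*t^8 + 115200*t^7 - 672000*t^6 + 2520000*t^5 - 6300000*t^4 + 10500000*t^3 - 11250000*t^2 + 7031250*t - 1953125)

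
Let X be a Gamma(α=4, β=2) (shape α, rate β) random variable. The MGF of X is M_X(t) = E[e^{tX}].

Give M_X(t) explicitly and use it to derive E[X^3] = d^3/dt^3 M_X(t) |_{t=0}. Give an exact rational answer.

E[X^3] = M′′′(0) = 15

M_X(t) = 16/(2 - t)^4
M′(t) = -64/(t^5 - 10*t^4 + 40*t^3 - 80*t^2 + 80*t - 32)
M′′(t) = 320/(t^6 - 12*t^5 + 60*t^4 - 160*t^3 + 240*t^2 - 192*t + 64)
M′′′(t) = -1920/(t^7 - 14*t^6 + 84*t^5 - 280*t^4 + 560*t^3 - 672*t^2 + 448*t - 128)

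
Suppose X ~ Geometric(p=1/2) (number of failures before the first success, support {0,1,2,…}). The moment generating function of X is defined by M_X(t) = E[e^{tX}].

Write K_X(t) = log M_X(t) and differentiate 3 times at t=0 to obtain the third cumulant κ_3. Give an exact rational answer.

κ_3 = D^3[K](0) = 6

M_X(t) = 1/(2*(1 - e^(t)/2))
K_X(t) = log M_X(t) = -log(1 - e^(t)/2) - log(2)
D^3[K](t) = (-2*e^(2*t) - 4*e^(t))/(e^(3*t) - 6*e^(2*t) + 12*e^(t) - 8)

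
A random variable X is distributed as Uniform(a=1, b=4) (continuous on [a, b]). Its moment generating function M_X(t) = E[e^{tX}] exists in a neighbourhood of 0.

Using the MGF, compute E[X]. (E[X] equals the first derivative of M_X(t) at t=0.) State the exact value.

M_X(t) = (e^(4*t) - e^(t))/(3*t)
D[M](t) = (4*t*e^(4*t) - t*e^(t) - e^(4*t) + e^(t))/(3*t^2)

E[X] = D[M](0) = 5/2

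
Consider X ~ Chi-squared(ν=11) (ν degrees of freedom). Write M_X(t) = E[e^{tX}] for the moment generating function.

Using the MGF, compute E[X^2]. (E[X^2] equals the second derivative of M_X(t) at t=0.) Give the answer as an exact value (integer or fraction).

M_X(t) = (1 - 2*t)^(-11/2)
M^(2)(t) = -143/(128*t^7*√(1 - 2*t) - 448*t^6*√(1 - 2*t) + 672*t^5*√(1 - 2*t) - 560*t^4*√(1 - 2*t) + 280*t^3*√(1 - 2*t) - 84*t^2*√(1 - 2*t) + 14*t*√(1 - 2*t) - √(1 - 2*t))

E[X^2] = M^(2)(0) = 143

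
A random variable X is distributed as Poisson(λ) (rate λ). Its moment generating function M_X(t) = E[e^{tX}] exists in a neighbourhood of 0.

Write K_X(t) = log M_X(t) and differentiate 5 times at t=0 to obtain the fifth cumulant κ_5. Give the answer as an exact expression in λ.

κ_5 = d^5K/dt^5 |_{t=0} = λ

M_X(t) = e^(λ*(e^(t) - 1))
K_X(t) = log M_X(t) = λ*(e^(t) - 1)
dK/dt = λ*e^(t)
d^2K/dt^2 = λ*e^(t)
d^3K/dt^3 = λ*e^(t)
d^4K/dt^4 = λ*e^(t)
d^5K/dt^5 = λ*e^(t)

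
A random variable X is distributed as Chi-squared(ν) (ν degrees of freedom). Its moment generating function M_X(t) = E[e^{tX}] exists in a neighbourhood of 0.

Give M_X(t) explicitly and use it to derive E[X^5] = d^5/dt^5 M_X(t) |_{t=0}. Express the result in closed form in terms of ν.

M_X(t) = (1 - 2*t)^(-ν/2)

E[X^5] = D^5[M](0) = ν*(ν^4 + 20*ν^3 + 140*ν^2 + 400*ν + 384)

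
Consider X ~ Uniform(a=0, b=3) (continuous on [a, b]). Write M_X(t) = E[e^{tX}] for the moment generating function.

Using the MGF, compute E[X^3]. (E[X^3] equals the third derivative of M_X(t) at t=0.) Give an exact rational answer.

M_X(t) = (e^(3*t) - 1)/(3*t)
M′(t) = (3*t*e^(3*t) - e^(3*t) + 1)/(3*t^2)
M′′(t) = (9*t^2*e^(3*t) - 6*t*e^(3*t) + 2*e^(3*t) - 2)/(3*t^3)
M′′′(t) = (9*t^3*e^(3*t) - 9*t^2*e^(3*t) + 6*t*e^(3*t) - 2*e^(3*t) + 2)/t^4

E[X^3] = M′′′(0) = 27/4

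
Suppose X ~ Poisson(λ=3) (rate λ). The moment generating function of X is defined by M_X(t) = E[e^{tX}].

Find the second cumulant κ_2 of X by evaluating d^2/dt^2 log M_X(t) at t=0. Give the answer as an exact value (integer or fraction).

M_X(t) = e^(3*e^(t) - 3)
K_X(t) = log M_X(t) = 3*e^(t) - 3
K^(2)(t) = 3*e^(t)

κ_2 = K^(2)(0) = 3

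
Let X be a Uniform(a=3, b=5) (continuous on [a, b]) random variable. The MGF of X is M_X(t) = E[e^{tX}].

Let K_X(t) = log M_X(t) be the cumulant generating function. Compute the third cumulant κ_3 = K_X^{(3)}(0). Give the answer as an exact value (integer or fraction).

M_X(t) = (e^(5*t) - e^(3*t))/(2*t)
K_X(t) = log M_X(t) = -log(t) + log(e^(5*t) - e^(3*t)) - log(2)
dK/dt = (5*t*e^(2*t) - 3*t - e^(2*t) + 1)/(t*e^(2*t) - t)
d^2K/dt^2 = (-4*t^2*e^(2*t) + e^(4*t) - 2*e^(2*t) + 1)/(t^2*e^(4*t) - 2*t^2*e^(2*t) + t^2)
d^3K/dt^3 = (8*t^3*e^(4*t) + 8*t^3*e^(2*t) - 2*e^(6*t) + 6*e^(4*t) - 6*e^(2*t) + 2)/(t^3*e^(6*t) - 3*t^3*e^(4*t) + 3*t^3*e^(2*t) - t^3)

κ_3 = d^3K/dt^3 |_{t=0} = 0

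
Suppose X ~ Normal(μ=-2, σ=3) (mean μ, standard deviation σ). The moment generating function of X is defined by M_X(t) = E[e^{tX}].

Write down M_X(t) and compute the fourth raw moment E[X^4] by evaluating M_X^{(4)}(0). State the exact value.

E[X^4] = D^4[M](0) = 475

M_X(t) = e^(9*t^2/2 - 2*t)
D^4[M](t) = (6561*t^4*e^(9*t^2/2) - 5832*t^3*e^(9*t^2/2) + 6318*t^2*e^(9*t^2/2) - 2232*t*e^(9*t^2/2) + 475*e^(9*t^2/2))*e^(-2*t)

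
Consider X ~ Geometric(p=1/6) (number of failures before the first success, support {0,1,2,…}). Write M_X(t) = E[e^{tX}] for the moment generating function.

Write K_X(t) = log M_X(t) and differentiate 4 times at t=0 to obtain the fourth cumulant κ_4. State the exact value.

M_X(t) = 1/(6*(1 - 5*e^(t)/6))
K_X(t) = log M_X(t) = -log(1 - 5*e^(t)/6) - log(6)
K^(4)(t) = (750*e^(3*t) + 3600*e^(2*t) + 1080*e^(t))/(625*e^(4*t) - 3000*e^(3*t) + 5400*e^(2*t) - 4320*e^(t) + 1296)

κ_4 = K^(4)(0) = 5430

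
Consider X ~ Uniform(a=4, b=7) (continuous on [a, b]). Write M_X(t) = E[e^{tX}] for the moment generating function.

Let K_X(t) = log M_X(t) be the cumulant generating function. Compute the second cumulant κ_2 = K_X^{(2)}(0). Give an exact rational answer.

κ_2 = K′′(0) = 3/4

M_X(t) = (e^(7*t) - e^(4*t))/(3*t)
K_X(t) = log M_X(t) = -log(t) + log(e^(7*t) - e^(4*t)) - log(3)
K′(t) = (7*t*e^(3*t) - 4*t - e^(3*t) + 1)/(t*e^(3*t) - t)
K′′(t) = (-9*t^2*e^(3*t) + e^(6*t) - 2*e^(3*t) + 1)/(t^2*e^(6*t) - 2*t^2*e^(3*t) + t^2)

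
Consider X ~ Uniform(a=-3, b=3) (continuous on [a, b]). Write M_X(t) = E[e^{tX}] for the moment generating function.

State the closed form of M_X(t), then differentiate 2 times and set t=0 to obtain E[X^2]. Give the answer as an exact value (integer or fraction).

E[X^2] = M^(2)(0) = 3

M_X(t) = (e^(3*t) - e^(-3*t))/(6*t)
M^(2)(t) = (9*t^2*e^(6*t) - 9*t^2 - 6*t*e^(6*t) - 6*t + 2*e^(6*t) - 2)*e^(-3*t)/(6*t^3)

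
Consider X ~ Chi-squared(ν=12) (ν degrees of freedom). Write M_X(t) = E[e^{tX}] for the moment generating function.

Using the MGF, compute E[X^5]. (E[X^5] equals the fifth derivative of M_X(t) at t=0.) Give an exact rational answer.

E[X^5] = M^(5)(0) = 967680

M_X(t) = (1 - 2*t)^(-6)
M^(5)(t) = -967680/(2048*t^11 - 11264*t^10 + 28160*t^9 - 42240*t^8 + 42240*t^7 - 29568*t^6 + 14784*t^5 - 5280*t^4 + 1320*t^3 - 220*t^2 + 22*t - 1)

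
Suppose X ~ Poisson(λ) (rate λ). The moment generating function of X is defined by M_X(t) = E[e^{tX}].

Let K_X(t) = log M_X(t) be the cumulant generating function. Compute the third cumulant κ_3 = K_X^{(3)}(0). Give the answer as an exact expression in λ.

κ_3 = K′′′(0) = λ

M_X(t) = e^(λ*(e^(t) - 1))
K_X(t) = log M_X(t) = λ*(e^(t) - 1)
K′(t) = λ*e^(t)
K′′(t) = λ*e^(t)
K′′′(t) = λ*e^(t)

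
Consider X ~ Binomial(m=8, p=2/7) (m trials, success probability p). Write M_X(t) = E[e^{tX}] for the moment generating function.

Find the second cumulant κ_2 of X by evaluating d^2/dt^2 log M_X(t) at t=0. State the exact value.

M_X(t) = (2*e^(t)/7 + 5/7)^8
K_X(t) = log M_X(t) = 8*log(2*e^(t)/7 + 5/7)
K^(2)(t) = 80*e^(t)/(4*e^(2*t) + 20*e^(t) + 25)

κ_2 = K^(2)(0) = 80/49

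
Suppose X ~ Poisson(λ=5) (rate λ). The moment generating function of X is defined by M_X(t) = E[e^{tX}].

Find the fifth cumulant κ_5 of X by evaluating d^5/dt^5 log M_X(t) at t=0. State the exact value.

M_X(t) = e^(5*e^(t) - 5)
K_X(t) = log M_X(t) = 5*e^(t) - 5
K^(5)(t) = 5*e^(t)

κ_5 = K^(5)(0) = 5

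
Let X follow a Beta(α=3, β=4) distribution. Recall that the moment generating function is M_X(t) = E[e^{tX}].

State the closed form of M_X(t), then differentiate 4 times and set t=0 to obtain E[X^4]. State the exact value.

M_X(t) = ₁F₁(3; 7; t)
M^(4)(t) = ₁F₁(7; 11; t)/14

E[X^4] = M^(4)(0) = 1/14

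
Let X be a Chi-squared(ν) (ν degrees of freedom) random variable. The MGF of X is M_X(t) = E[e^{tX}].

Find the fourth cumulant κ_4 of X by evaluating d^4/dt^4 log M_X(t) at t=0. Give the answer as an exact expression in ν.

κ_4 = K^(4)(0) = 48*ν

M_X(t) = (1 - 2*t)^(-ν/2)
K_X(t) = log M_X(t) = -ν*log(1 - 2*t)/2
K^(4)(t) = 48*ν/(16*t^4 - 32*t^3 + 24*t^2 - 8*t + 1)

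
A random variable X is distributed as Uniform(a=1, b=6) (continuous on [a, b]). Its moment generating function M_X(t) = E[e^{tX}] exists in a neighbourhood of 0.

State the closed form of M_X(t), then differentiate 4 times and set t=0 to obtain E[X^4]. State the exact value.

E[X^4] = M^(4)(0) = 311

M_X(t) = (e^(6*t) - e^(t))/(5*t)
M^(4)(t) = (1296*t^4*e^(6*t) - t^4*e^(t) - 864*t^3*e^(6*t) + 4*t^3*e^(t) + 432*t^2*e^(6*t) - 12*t^2*e^(t) - 144*t*e^(6*t) + 24*t*e^(t) + 24*e^(6*t) - 24*e^(t))/(5*t^5)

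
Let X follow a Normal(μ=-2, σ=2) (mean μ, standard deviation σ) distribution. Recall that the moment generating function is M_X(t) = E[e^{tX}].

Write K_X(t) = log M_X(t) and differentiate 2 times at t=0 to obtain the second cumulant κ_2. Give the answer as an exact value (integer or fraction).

M_X(t) = e^(2*t^2 - 2*t)
K_X(t) = log M_X(t) = 2*t^2 - 2*t
D^2[K](t) = 4

κ_2 = D^2[K](0) = 4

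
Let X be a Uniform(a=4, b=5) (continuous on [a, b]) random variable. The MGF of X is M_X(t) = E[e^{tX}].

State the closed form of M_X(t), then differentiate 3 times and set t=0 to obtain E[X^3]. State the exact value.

M_X(t) = (e^(5*t) - e^(4*t))/t
D^3[M](t) = (125*t^3*e^(5*t) - 64*t^3*e^(4*t) - 75*t^2*e^(5*t) + 48*t^2*e^(4*t) + 30*t*e^(5*t) - 24*t*e^(4*t) - 6*e^(5*t) + 6*e^(4*t))/t^4

E[X^3] = D^3[M](0) = 369/4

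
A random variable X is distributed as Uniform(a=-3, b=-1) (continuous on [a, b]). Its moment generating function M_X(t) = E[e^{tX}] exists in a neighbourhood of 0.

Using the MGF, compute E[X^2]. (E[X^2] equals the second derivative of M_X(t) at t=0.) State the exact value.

M_X(t) = (e^(-t) - e^(-3*t))/(2*t)
M′(t) = (-t*e^(2*t) + 3*t - e^(2*t) + 1)*e^(-3*t)/(2*t^2)
M′′(t) = (t^2*e^(2*t) - 9*t^2 + 2*t*e^(2*t) - 6*t + 2*e^(2*t) - 2)*e^(-3*t)/(2*t^3)

E[X^2] = M′′(0) = 13/3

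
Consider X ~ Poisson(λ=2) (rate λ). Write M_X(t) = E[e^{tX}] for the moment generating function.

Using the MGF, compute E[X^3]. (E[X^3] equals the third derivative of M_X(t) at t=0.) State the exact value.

E[X^3] = d^3M/dt^3 |_{t=0} = 22

M_X(t) = e^(2*e^(t) - 2)
dM/dt = 2*e^(-2)*e^(t)*e^(2*e^(t))
d^2M/dt^2 = (4*e^(2*t)*e^(2*e^(t)) + 2*e^(t)*e^(2*e^(t)))*e^(-2)
d^3M/dt^3 = (8*e^(3*t)*e^(2*e^(t)) + 12*e^(2*t)*e^(2*e^(t)) + 2*e^(t)*e^(2*e^(t)))*e^(-2)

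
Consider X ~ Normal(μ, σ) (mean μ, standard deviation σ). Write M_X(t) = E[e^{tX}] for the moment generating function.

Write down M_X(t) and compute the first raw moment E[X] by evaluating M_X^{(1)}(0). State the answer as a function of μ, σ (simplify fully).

E[X] = M′(0) = μ

M_X(t) = e^(μ*t + σ^2*t^2/2)
M′(t) = μ*e^(μ*t)*e^(σ^2*t^2/2) + σ^2*t*e^(μ*t)*e^(σ^2*t^2/2)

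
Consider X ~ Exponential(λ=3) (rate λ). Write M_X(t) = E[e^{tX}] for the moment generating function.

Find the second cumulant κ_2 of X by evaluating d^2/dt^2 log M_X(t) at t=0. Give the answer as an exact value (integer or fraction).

M_X(t) = 3/(3 - t)
K_X(t) = log M_X(t) = -log(3 - t) + log(3)
K^(2)(t) = 1/(t^2 - 6*t + 9)

κ_2 = K^(2)(0) = 1/9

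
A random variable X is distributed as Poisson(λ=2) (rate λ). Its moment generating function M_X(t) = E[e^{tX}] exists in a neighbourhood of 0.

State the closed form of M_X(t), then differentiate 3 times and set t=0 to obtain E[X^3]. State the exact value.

E[X^3] = d^3M/dt^3 |_{t=0} = 22

M_X(t) = e^(2*e^(t) - 2)
dM/dt = 2*e^(-2)*e^(t)*e^(2*e^(t))
d^2M/dt^2 = (4*e^(2*t)*e^(2*e^(t)) + 2*e^(t)*e^(2*e^(t)))*e^(-2)
d^3M/dt^3 = (8*e^(3*t)*e^(2*e^(t)) + 12*e^(2*t)*e^(2*e^(t)) + 2*e^(t)*e^(2*e^(t)))*e^(-2)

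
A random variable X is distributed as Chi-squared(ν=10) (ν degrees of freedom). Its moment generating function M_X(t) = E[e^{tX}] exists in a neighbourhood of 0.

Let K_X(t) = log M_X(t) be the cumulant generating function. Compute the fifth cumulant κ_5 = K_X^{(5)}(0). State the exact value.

κ_5 = K′′′′′(0) = 3840

M_X(t) = (1 - 2*t)^(-5)
K_X(t) = log M_X(t) = -5*log(1 - 2*t)
K′(t) = -10/(2*t - 1)
K′′(t) = 20/(4*t^2 - 4*t + 1)
K′′′(t) = -80/(8*t^3 - 12*t^2 + 6*t - 1)
K′′′′(t) = 480/(16*t^4 - 32*t^3 + 24*t^2 - 8*t + 1)
K′′′′′(t) = -3840/(32*t^5 - 80*t^4 + 80*t^3 - 40*t^2 + 10*t - 1)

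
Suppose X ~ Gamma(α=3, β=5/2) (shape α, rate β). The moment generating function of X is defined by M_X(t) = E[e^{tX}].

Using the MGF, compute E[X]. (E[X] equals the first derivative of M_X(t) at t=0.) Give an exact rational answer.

M_X(t) = 125/(8*(5/2 - t)^3)
dM/dt = 750/(16*t^4 - 160*t^3 + 600*t^2 - 1000*t + 625)

E[X] = dM/dt |_{t=0} = 6/5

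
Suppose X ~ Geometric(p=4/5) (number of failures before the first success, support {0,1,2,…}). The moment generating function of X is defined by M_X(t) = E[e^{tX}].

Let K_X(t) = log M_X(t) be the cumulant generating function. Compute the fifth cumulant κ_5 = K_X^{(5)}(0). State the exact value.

κ_5 = d^5K/dt^5 |_{t=0} = 285/128

M_X(t) = 4/(5*(1 - e^(t)/5))
K_X(t) = log M_X(t) = -log(1 - e^(t)/5) - log(5) + 2*log(2)
dK/dt = -e^(t)/(e^(t) - 5)
d^2K/dt^2 = 5*e^(t)/(e^(2*t) - 10*e^(t) + 25)
d^3K/dt^3 = (-5*e^(2*t) - 25*e^(t))/(e^(3*t) - 15*e^(2*t) + 75*e^(t) - 125)
d^4K/dt^4 = (5*e^(3*t) + 100*e^(2*t) + 125*e^(t))/(e^(4*t) - 20*e^(3*t) + 150*e^(2*t) - 500*e^(t) + 625)
d^5K/dt^5 = (-5*e^(4*t) - 275*e^(3*t) - 1375*e^(2*t) - 625*e^(t))/(e^(5*t) - 25*e^(4*t) + 250*e^(3*t) - 1250*e^(2*t) + 3125*e^(t) - 3125)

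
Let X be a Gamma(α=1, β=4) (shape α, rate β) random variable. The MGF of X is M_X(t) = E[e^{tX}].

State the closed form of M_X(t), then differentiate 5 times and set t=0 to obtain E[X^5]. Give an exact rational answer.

M_X(t) = 4/(4 - t)
M^(5)(t) = 480/(t^6 - 24*t^5 + 240*t^4 - 1280*t^3 + 3840*t^2 - 6144*t + 4096)

E[X^5] = M^(5)(0) = 15/128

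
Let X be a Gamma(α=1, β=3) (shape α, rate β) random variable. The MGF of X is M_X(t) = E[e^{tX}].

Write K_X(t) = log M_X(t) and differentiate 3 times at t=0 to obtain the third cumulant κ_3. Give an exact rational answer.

M_X(t) = 3/(3 - t)
K_X(t) = log M_X(t) = -log(3 - t) + log(3)
dK/dt = -1/(t - 3)
d^2K/dt^2 = 1/(t^2 - 6*t + 9)
d^3K/dt^3 = -2/(t^3 - 9*t^2 + 27*t - 27)

κ_3 = d^3K/dt^3 |_{t=0} = 2/27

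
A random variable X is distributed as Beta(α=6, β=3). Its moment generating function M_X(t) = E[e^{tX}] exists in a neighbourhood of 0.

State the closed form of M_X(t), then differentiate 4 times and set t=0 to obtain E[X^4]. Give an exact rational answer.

M_X(t) = ₁F₁(6; 9; t)
M′(t) = 2*₁F₁(7; 10; t)/3
M′′(t) = 7*₁F₁(8; 11; t)/15
M′′′(t) = 56*₁F₁(9; 12; t)/165
M′′′′(t) = 14*₁F₁(10; 13; t)/55

E[X^4] = M′′′′(0) = 14/55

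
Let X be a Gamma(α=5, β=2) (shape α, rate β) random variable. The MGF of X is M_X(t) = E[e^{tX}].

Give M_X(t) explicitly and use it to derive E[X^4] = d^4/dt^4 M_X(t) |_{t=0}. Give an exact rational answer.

E[X^4] = M′′′′(0) = 105

M_X(t) = 32/(2 - t)^5
M′(t) = 160/(t^6 - 12*t^5 + 60*t^4 - 160*t^3 + 240*t^2 - 192*t + 64)
M′′(t) = -960/(t^7 - 14*t^6 + 84*t^5 - 280*t^4 + 560*t^3 - 672*t^2 + 448*t - 128)
M′′′(t) = 6720/(t^8 - 16*t^7 + 112*t^6 - 448*t^5 + 1120*t^4 - 1792*t^3 + 1792*t^2 - 1024*t + 256)
M′′′′(t) = -53760/(t^9 - 18*t^8 + 144*t^7 - 672*t^6 + 2016*t^5 - 4032*t^4 + 5376*t^3 - 4608*t^2 + 2304*t - 512)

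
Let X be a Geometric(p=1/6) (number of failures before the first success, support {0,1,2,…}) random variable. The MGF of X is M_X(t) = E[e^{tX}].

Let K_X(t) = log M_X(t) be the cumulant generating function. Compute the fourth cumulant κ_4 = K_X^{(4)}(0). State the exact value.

κ_4 = d^4K/dt^4 |_{t=0} = 5430

M_X(t) = 1/(6*(1 - 5*e^(t)/6))
K_X(t) = log M_X(t) = -log(1 - 5*e^(t)/6) - log(6)
dK/dt = -5*e^(t)/(5*e^(t) - 6)
d^2K/dt^2 = 30*e^(t)/(25*e^(2*t) - 60*e^(t) + 36)
d^3K/dt^3 = (-150*e^(2*t) - 180*e^(t))/(125*e^(3*t) - 450*e^(2*t) + 540*e^(t) - 216)
d^4K/dt^4 = (750*e^(3*t) + 3600*e^(2*t) + 1080*e^(t))/(625*e^(4*t) - 3000*e^(3*t) + 5400*e^(2*t) - 4320*e^(t) + 1296)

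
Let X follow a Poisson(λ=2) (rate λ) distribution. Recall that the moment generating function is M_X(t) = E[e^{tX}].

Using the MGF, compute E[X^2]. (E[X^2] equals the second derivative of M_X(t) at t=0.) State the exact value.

M_X(t) = e^(2*e^(t) - 2)
D^2[M](t) = (4*e^(2*t)*e^(2*e^(t)) + 2*e^(t)*e^(2*e^(t)))*e^(-2)

E[X^2] = D^2[M](0) = 6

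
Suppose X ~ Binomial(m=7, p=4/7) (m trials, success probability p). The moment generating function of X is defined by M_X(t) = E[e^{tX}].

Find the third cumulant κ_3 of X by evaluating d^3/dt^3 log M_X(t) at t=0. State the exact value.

M_X(t) = (4*e^(t)/7 + 3/7)^7
K_X(t) = log M_X(t) = 7*log(4*e^(t)/7 + 3/7)
dK/dt = 28*e^(t)/(4*e^(t) + 3)
d^2K/dt^2 = 84*e^(t)/(16*e^(2*t) + 24*e^(t) + 9)
d^3K/dt^3 = (-336*e^(2*t) + 252*e^(t))/(64*e^(3*t) + 144*e^(2*t) + 108*e^(t) + 27)

κ_3 = d^3K/dt^3 |_{t=0} = -12/49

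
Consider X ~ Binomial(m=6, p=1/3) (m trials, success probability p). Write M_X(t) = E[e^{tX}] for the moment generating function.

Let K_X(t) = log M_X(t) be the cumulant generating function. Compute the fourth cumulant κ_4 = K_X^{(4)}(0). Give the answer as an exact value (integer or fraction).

κ_4 = d^4K/dt^4 |_{t=0} = -4/9

M_X(t) = (e^(t)/3 + 2/3)^6
K_X(t) = log M_X(t) = 6*log(e^(t)/3 + 2/3)
dK/dt = 6*e^(t)/(e^(t) + 2)
d^2K/dt^2 = 12*e^(t)/(e^(2*t) + 4*e^(t) + 4)
d^3K/dt^3 = (-12*e^(2*t) + 24*e^(t))/(e^(3*t) + 6*e^(2*t) + 12*e^(t) + 8)
d^4K/dt^4 = (12*e^(3*t) - 96*e^(2*t) + 48*e^(t))/(e^(4*t) + 8*e^(3*t) + 24*e^(2*t) + 32*e^(t) + 16)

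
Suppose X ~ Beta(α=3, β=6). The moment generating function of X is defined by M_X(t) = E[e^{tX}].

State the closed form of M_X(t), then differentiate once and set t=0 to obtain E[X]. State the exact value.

M_X(t) = ₁F₁(3; 9; t)
D[M](t) = ₁F₁(4; 10; t)/3

E[X] = D[M](0) = 1/3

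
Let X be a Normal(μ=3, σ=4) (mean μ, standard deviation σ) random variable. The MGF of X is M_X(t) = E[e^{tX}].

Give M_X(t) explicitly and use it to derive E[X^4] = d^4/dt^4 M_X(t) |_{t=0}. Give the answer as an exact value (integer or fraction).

M_X(t) = e^(8*t^2 + 3*t)
M^(4)(t) = 65536*t^4*e^(3*t)*e^(8*t^2) + 49152*t^3*e^(3*t)*e^(8*t^2) + 38400*t^2*e^(3*t)*e^(8*t^2) + 10944*t*e^(3*t)*e^(8*t^2) + 1713*e^(3*t)*e^(8*t^2)

E[X^4] = M^(4)(0) = 1713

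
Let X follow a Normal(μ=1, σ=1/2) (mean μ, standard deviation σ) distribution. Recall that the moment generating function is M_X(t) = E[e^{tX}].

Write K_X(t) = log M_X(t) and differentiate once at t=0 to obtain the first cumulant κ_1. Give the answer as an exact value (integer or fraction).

κ_1 = K^(1)(0) = 1

M_X(t) = e^(t^2/8 + t)
K_X(t) = log M_X(t) = t^2/8 + t
K^(1)(t) = t/4 + 1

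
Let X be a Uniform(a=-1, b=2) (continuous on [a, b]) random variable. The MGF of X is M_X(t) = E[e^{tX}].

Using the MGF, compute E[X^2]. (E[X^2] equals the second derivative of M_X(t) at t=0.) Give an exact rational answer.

M_X(t) = (e^(2*t) - e^(-t))/(3*t)
D^2[M](t) = (4*t^2*e^(3*t) - t^2 - 4*t*e^(3*t) - 2*t + 2*e^(3*t) - 2)*e^(-t)/(3*t^3)

E[X^2] = D^2[M](0) = 1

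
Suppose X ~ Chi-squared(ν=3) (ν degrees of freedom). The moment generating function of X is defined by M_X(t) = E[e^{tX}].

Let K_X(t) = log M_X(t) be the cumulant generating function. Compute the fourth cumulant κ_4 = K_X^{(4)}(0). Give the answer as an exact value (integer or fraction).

M_X(t) = (1 - 2*t)^(-3/2)
K_X(t) = log M_X(t) = -3*log(1 - 2*t)/2
dK/dt = -3/(2*t - 1)
d^2K/dt^2 = 6/(4*t^2 - 4*t + 1)
d^3K/dt^3 = -24/(8*t^3 - 12*t^2 + 6*t - 1)
d^4K/dt^4 = 144/(16*t^4 - 32*t^3 + 24*t^2 - 8*t + 1)

κ_4 = d^4K/dt^4 |_{t=0} = 144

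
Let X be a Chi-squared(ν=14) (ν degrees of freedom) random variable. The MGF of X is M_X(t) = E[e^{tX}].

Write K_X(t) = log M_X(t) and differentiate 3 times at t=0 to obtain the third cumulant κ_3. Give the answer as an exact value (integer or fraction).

κ_3 = K^(3)(0) = 112

M_X(t) = (1 - 2*t)^(-7)
K_X(t) = log M_X(t) = -7*log(1 - 2*t)
K^(3)(t) = -112/(8*t^3 - 12*t^2 + 6*t - 1)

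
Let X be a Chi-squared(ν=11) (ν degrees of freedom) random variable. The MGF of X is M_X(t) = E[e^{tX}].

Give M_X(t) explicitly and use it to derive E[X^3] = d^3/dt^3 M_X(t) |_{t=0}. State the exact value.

E[X^3] = M′′′(0) = 2145

M_X(t) = (1 - 2*t)^(-11/2)
M′(t) = 11/(64*t^6*√(1 - 2*t) - 192*t^5*√(1 - 2*t) + 240*t^4*√(1 - 2*t) - 160*t^3*√(1 - 2*t) + 60*t^2*√(1 - 2*t) - 12*t*√(1 - 2*t) + √(1 - 2*t))
M′′(t) = -143/(128*t^7*√(1 - 2*t) - 448*t^6*√(1 - 2*t) + 672*t^5*√(1 - 2*t) - 560*t^4*√(1 - 2*t) + 280*t^3*√(1 - 2*t) - 84*t^2*√(1 - 2*t) + 14*t*√(1 - 2*t) - √(1 - 2*t))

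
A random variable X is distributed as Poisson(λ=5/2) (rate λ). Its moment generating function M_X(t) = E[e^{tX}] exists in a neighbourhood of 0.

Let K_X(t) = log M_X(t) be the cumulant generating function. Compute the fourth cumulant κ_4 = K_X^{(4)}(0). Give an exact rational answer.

κ_4 = D^4[K](0) = 5/2

M_X(t) = e^(5*e^(t)/2 - 5/2)
K_X(t) = log M_X(t) = 5*e^(t)/2 - 5/2
D^4[K](t) = 5*e^(t)/2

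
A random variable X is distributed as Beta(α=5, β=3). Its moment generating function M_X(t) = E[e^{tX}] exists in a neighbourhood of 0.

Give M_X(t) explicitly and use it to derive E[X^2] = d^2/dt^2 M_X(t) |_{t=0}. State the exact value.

M_X(t) = ₁F₁(5; 8; t)
D^2[M](t) = 5*₁F₁(7; 10; t)/12

E[X^2] = D^2[M](0) = 5/12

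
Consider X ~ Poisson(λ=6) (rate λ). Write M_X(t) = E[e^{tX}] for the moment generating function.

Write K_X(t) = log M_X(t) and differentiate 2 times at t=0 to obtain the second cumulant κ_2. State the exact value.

κ_2 = K′′(0) = 6

M_X(t) = e^(6*e^(t) - 6)
K_X(t) = log M_X(t) = 6*e^(t) - 6
K′(t) = 6*e^(t)
K′′(t) = 6*e^(t)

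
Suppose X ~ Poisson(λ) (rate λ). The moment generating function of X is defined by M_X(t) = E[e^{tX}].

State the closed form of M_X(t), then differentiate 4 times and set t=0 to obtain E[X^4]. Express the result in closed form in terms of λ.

E[X^4] = M′′′′(0) = λ*(λ^3 + 6*λ^2 + 7*λ + 1)

M_X(t) = e^(λ*(e^(t) - 1))
M′(t) = λ*e^(-λ)*e^(t)*e^(λ*e^(t))
M′′(t) = (λ^2*e^(2*t)*e^(λ*e^(t)) + λ*e^(t)*e^(λ*e^(t)))*e^(-λ)
M′′′(t) = (λ^3*e^(3*t)*e^(λ*e^(t)) + 3*λ^2*e^(2*t)*e^(λ*e^(t)) + λ*e^(t)*e^(λ*e^(t)))*e^(-λ)
M′′′′(t) = (λ^4*e^(4*t)*e^(λ*e^(t)) + 6*λ^3*e^(3*t)*e^(λ*e^(t)) + 7*λ^2*e^(2*t)*e^(λ*e^(t)) + λ*e^(t)*e^(λ*e^(t)))*e^(-λ)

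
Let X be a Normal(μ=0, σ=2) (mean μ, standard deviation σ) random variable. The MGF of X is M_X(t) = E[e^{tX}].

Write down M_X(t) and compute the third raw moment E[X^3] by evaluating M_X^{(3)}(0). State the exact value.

E[X^3] = M^(3)(0) = 0

M_X(t) = e^(2*t^2)
M^(3)(t) = 64*t^3*e^(2*t^2) + 48*t*e^(2*t^2)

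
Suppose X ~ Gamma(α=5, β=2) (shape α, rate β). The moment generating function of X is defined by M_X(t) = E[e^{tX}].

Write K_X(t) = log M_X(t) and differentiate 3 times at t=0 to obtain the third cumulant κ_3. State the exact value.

κ_3 = D^3[K](0) = 5/4

M_X(t) = 32/(2 - t)^5
K_X(t) = log M_X(t) = -5*log(2 - t) + 5*log(2)
D^3[K](t) = -10/(t^3 - 6*t^2 + 12*t - 8)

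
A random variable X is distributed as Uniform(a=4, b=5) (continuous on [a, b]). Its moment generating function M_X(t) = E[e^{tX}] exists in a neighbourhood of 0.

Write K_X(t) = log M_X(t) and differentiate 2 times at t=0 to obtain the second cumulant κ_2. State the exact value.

M_X(t) = (e^(5*t) - e^(4*t))/t
K_X(t) = log M_X(t) = -log(t) + log(e^(5*t) - e^(4*t))
D^2[K](t) = (-t^2*e^(t) + e^(2*t) - 2*e^(t) + 1)/(t^2*e^(2*t) - 2*t^2*e^(t) + t^2)

κ_2 = D^2[K](0) = 1/12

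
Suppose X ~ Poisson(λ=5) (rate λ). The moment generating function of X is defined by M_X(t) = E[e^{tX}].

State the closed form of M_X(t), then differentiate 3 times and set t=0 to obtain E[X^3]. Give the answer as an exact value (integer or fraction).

E[X^3] = d^3M/dt^3 |_{t=0} = 205

M_X(t) = e^(5*e^(t) - 5)
dM/dt = 5*e^(-5)*e^(t)*e^(5*e^(t))
d^2M/dt^2 = (25*e^(2*t)*e^(5*e^(t)) + 5*e^(t)*e^(5*e^(t)))*e^(-5)
d^3M/dt^3 = (125*e^(3*t)*e^(5*e^(t)) + 75*e^(2*t)*e^(5*e^(t)) + 5*e^(t)*e^(5*e^(t)))*e^(-5)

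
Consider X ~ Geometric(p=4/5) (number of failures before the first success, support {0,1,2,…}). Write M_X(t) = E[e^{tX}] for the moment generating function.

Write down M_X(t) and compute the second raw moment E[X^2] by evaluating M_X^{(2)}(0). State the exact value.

M_X(t) = 4/(5*(1 - e^(t)/5))
dM/dt = 4*e^(t)/(e^(2*t) - 10*e^(t) + 25)
d^2M/dt^2 = (-4*e^(2*t) - 20*e^(t))/(e^(3*t) - 15*e^(2*t) + 75*e^(t) - 125)

E[X^2] = d^2M/dt^2 |_{t=0} = 3/8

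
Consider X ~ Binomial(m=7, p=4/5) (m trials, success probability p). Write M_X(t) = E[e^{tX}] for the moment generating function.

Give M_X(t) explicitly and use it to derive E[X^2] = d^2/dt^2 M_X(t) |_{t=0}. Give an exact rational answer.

E[X^2] = M^(2)(0) = 812/25

M_X(t) = (4*e^(t)/5 + 1/5)^7
M^(2)(t) = 802816*e^(7*t)/78125 + 1032192*e^(6*t)/78125 + 21504*e^(5*t)/3125 + 28672*e^(4*t)/15625 + 4032*e^(3*t)/15625 + 1344*e^(2*t)/78125 + 28*e^(t)/78125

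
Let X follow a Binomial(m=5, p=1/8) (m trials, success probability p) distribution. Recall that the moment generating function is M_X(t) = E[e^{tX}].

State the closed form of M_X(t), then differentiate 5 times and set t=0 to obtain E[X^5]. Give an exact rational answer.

E[X^5] = M^(5)(0) = 34975/4096

M_X(t) = (e^(t)/8 + 7/8)^5
M^(5)(t) = 3125*e^(5*t)/32768 + 35*e^(4*t)/32 + 59535*e^(3*t)/16384 + 1715*e^(2*t)/512 + 12005*e^(t)/32768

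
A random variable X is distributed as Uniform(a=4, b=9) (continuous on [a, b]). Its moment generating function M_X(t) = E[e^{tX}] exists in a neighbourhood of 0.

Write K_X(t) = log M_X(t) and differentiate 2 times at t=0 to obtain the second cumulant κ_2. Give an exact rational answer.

κ_2 = K′′(0) = 25/12

M_X(t) = (e^(9*t) - e^(4*t))/(5*t)
K_X(t) = log M_X(t) = -log(t) + log(e^(9*t) - e^(4*t)) - log(5)
K′(t) = (9*t*e^(5*t) - 4*t - e^(5*t) + 1)/(t*e^(5*t) - t)
K′′(t) = (-25*t^2*e^(5*t) + e^(10*t) - 2*e^(5*t) + 1)/(t^2*e^(10*t) - 2*t^2*e^(5*t) + t^2)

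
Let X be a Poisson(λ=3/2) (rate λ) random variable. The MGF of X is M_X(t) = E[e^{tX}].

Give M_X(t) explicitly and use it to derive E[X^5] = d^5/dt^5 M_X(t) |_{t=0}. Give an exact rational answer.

E[X^5] = D^5[M](0) = 5691/32

M_X(t) = e^(3*e^(t)/2 - 3/2)
D^5[M](t) = (243*e^(5*t)*e^(3*e^(t)/2) + 1620*e^(4*t)*e^(3*e^(t)/2) + 2700*e^(3*t)*e^(3*e^(t)/2) + 1080*e^(2*t)*e^(3*e^(t)/2) + 48*e^(t)*e^(3*e^(t)/2))*e^(-3/2)/32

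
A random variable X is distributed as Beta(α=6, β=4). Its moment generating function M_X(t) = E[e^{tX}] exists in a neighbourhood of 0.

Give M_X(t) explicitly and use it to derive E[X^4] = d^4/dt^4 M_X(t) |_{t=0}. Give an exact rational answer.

E[X^4] = M′′′′(0) = 126/715

M_X(t) = ₁F₁(6; 10; t)
M′(t) = 3*₁F₁(7; 11; t)/5
M′′(t) = 21*₁F₁(8; 12; t)/55
M′′′(t) = 14*₁F₁(9; 13; t)/55
M′′′′(t) = 126*₁F₁(10; 14; t)/715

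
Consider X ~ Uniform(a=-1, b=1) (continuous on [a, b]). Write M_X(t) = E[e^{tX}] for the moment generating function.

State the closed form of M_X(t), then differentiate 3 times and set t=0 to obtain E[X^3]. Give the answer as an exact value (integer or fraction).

M_X(t) = (e^(t) - e^(-t))/(2*t)
M′(t) = (t*e^(2*t) + t - e^(2*t) + 1)*e^(-t)/(2*t^2)
M′′(t) = (t^2*e^(2*t) - t^2 - 2*t*e^(2*t) - 2*t + 2*e^(2*t) - 2)*e^(-t)/(2*t^3)
M′′′(t) = (t^3*e^(2*t) + t^3 - 3*t^2*e^(2*t) + 3*t^2 + 6*t*e^(2*t) + 6*t - 6*e^(2*t) + 6)*e^(-t)/(2*t^4)

E[X^3] = M′′′(0) = 0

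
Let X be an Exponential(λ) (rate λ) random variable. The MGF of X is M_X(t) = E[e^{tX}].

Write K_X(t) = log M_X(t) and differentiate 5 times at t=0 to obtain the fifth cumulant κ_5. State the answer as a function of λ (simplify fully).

κ_5 = K′′′′′(0) = 24/λ^5

M_X(t) = λ/(λ - t)
K_X(t) = log M_X(t) = log(λ) - log(λ - t)
K′(t) = -1/(-λ + t)
K′′(t) = 1/(λ^2 - 2*λ*t + t^2)
K′′′(t) = -2/(-λ^3 + 3*λ^2*t - 3*λ*t^2 + t^3)
K′′′′(t) = 6/(λ^4 - 4*λ^3*t + 6*λ^2*t^2 - 4*λ*t^3 + t^4)
K′′′′′(t) = -24/(-λ^5 + 5*λ^4*t - 10*λ^3*t^2 + 10*λ^2*t^3 - 5*λ*t^4 + t^5)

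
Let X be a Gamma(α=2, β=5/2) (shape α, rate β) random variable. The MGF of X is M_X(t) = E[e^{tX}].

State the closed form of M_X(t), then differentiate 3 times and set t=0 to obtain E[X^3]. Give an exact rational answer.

E[X^3] = d^3M/dt^3 |_{t=0} = 192/125

M_X(t) = 25/(4*(5/2 - t)^2)
dM/dt = -100/(8*t^3 - 60*t^2 + 150*t - 125)
d^2M/dt^2 = 600/(16*t^4 - 160*t^3 + 600*t^2 - 1000*t + 625)
d^3M/dt^3 = -4800/(32*t^5 - 400*t^4 + 2000*t^3 - 5000*t^2 + 6250*t - 3125)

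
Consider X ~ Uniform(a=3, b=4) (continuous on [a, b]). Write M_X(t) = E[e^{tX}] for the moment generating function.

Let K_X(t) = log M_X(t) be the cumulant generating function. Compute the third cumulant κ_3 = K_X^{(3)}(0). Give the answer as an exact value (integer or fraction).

κ_3 = d^3K/dt^3 |_{t=0} = 0

M_X(t) = (e^(4*t) - e^(3*t))/t
K_X(t) = log M_X(t) = -log(t) + log(e^(4*t) - e^(3*t))
dK/dt = (4*t*e^(t) - 3*t - e^(t) + 1)/(t*e^(t) - t)
d^2K/dt^2 = (-t^2*e^(t) + e^(2*t) - 2*e^(t) + 1)/(t^2*e^(2*t) - 2*t^2*e^(t) + t^2)
d^3K/dt^3 = (t^3*e^(2*t) + t^3*e^(t) - 2*e^(3*t) + 6*e^(2*t) - 6*e^(t) + 2)/(t^3*e^(3*t) - 3*t^3*e^(2*t) + 3*t^3*e^(t) - t^3)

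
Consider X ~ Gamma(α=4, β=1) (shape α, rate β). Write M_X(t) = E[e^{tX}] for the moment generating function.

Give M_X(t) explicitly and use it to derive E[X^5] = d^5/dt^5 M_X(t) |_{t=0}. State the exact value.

E[X^5] = M′′′′′(0) = 6720

M_X(t) = (1 - t)^(-4)
M′(t) = -4/(t^5 - 5*t^4 + 10*t^3 - 10*t^2 + 5*t - 1)
M′′(t) = 20/(t^6 - 6*t^5 + 15*t^4 - 20*t^3 + 15*t^2 - 6*t + 1)
M′′′(t) = -120/(t^7 - 7*t^6 + 21*t^5 - 35*t^4 + 35*t^3 - 21*t^2 + 7*t - 1)
M′′′′(t) = 840/(t^8 - 8*t^7 + 28*t^6 - 56*t^5 + 70*t^4 - 56*t^3 + 28*t^2 - 8*t + 1)
M′′′′′(t) = -6720/(t^9 - 9*t^8 + 36*t^7 - 84*t^6 + 126*t^5 - 126*t^4 + 84*t^3 - 36*t^2 + 9*t - 1)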